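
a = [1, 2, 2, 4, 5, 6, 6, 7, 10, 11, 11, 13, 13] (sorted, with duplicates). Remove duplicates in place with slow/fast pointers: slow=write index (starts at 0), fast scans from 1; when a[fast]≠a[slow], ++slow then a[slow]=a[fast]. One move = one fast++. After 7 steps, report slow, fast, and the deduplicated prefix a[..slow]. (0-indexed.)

slow=5, fast=8, prefix=[1, 2, 4, 5, 6, 7]

slow=0 fast=1: a[fast]=2≠a[slow]=1 write a[1]=2, slow++,fast++
slow=1 fast=2: a[fast]=2=a[slow] dup, fast++
slow=1 fast=3: a[fast]=4≠a[slow]=2 write a[2]=4, slow++,fast++
slow=2 fast=4: a[fast]=5≠a[slow]=4 write a[3]=5, slow++,fast++
slow=3 fast=5: a[fast]=6≠a[slow]=5 write a[4]=6, slow++,fast++
slow=4 fast=6: a[fast]=6=a[slow] dup, fast++
slow=4 fast=7: a[fast]=7≠a[slow]=6 write a[5]=7, slow++,fast++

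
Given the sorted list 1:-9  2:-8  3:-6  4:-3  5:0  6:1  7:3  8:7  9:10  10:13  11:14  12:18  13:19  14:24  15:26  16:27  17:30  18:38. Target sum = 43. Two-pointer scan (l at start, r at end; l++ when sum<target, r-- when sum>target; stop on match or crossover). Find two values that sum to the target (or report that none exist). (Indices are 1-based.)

l=1 r=18: -9+38=29 <43, l++
l=2 r=18: -8+38=30 <43, l++
l=3 r=18: -6+38=32 <43, l++
l=4 r=18: -3+38=35 <43, l++
l=5 r=18: 0+38=38 <43, l++
l=6 r=18: 1+38=39 <43, l++
l=7 r=18: 3+38=41 <43, l++
l=8 r=18: 7+38=45 >43, r--
l=8 r=17: 7+30=37 <43, l++
l=9 r=17: 10+30=40 <43, l++
l=10 r=17: 13+30=43, found

(13, 30)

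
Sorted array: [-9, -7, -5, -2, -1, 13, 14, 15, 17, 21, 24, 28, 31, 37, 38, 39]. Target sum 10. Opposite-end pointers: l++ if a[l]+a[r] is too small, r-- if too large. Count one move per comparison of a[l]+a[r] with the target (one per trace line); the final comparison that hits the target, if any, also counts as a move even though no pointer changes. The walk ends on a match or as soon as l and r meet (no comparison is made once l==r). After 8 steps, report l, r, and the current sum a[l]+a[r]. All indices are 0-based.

l=1, r=8, sum=10

[0,15] -9+39=30 >10 → r--
[0,14] -9+38=29 >10 → r--
[0,13] -9+37=28 >10 → r--
[0,12] -9+31=22 >10 → r--
[0,11] -9+28=19 >10 → r--
[0,10] -9+24=15 >10 → r--
[0,9] -9+21=12 >10 → r--
[0,8] -9+17=8 <10 → l++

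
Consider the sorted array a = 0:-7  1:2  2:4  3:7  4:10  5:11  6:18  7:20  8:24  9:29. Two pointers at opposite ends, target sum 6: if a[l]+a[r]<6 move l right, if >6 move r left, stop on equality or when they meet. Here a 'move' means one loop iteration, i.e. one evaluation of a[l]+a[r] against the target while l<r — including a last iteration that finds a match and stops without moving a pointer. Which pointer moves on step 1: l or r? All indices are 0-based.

[0,9] -7+29=22 >6 → r--

r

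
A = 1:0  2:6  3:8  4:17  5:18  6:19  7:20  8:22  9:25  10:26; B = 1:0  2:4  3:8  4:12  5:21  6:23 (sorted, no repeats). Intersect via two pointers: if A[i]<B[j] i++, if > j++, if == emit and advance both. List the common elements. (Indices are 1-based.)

intersection = [0, 8]

i=1 j=1: 0==0 emit, i++,j++
i=2 j=2: 6>4, j++
i=2 j=3: 6<8, i++
i=3 j=3: 8==8 emit, i++,j++
i=4 j=4: 17>12, j++
i=4 j=5: 17<21, i++
i=5 j=5: 18<21, i++
i=6 j=5: 19<21, i++
i=7 j=5: 20<21, i++
i=8 j=5: 22>21, j++
i=8 j=6: 22<23, i++
i=9 j=6: 25>23, j++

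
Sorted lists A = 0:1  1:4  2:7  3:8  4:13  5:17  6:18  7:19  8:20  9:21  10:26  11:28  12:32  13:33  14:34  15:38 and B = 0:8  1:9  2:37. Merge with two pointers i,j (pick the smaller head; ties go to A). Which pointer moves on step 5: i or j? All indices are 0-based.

j

i=0 j=0: A[i]=1<=B[j]=8 take 1, i++
i=1 j=0: A[i]=4<=B[j]=8 take 4, i++
i=2 j=0: A[i]=7<=B[j]=8 take 7, i++
i=3 j=0: A[i]=8<=B[j]=8 take 8, i++
i=4 j=0: A[i]=13>B[j]=8 take 8, j++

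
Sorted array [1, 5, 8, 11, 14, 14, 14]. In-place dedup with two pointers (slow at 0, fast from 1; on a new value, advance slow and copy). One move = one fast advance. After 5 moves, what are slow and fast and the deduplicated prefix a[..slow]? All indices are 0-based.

(s=0,f=1) a[fast]=5≠a[slow]=1 write a[1]=5 → slow++,fast++
(s=1,f=2) a[fast]=8≠a[slow]=5 write a[2]=8 → slow++,fast++
(s=2,f=3) a[fast]=11≠a[slow]=8 write a[3]=11 → slow++,fast++
(s=3,f=4) a[fast]=14≠a[slow]=11 write a[4]=14 → slow++,fast++
(s=4,f=5) a[fast]=14=a[slow] dup → fast++

slow=4, fast=6, prefix=[1, 5, 8, 11, 14]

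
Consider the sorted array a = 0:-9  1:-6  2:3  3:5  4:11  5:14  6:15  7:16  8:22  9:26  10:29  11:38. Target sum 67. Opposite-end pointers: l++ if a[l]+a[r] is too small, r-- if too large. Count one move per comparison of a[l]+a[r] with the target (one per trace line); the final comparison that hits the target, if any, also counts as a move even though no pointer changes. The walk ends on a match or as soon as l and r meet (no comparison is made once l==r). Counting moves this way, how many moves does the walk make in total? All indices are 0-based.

l=0 r=11: -9+38=29 <67, l++
l=1 r=11: -6+38=32 <67, l++
l=2 r=11: 3+38=41 <67, l++
l=3 r=11: 5+38=43 <67, l++
l=4 r=11: 11+38=49 <67, l++
l=5 r=11: 14+38=52 <67, l++
l=6 r=11: 15+38=53 <67, l++
l=7 r=11: 16+38=54 <67, l++
l=8 r=11: 22+38=60 <67, l++
l=9 r=11: 26+38=64 <67, l++
l=10 r=11: 29+38=67, found

11 moves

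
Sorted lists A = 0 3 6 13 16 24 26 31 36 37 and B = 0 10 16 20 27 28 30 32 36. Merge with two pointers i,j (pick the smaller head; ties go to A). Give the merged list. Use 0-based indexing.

[0, 0, 3, 6, 10, 13, 16, 16, 20, 24, 26, 27, 28, 30, 31, 32, 36, 36, 37]

i=0 j=0: A[i]=0<=B[j]=0 take 0, i++
i=1 j=0: A[i]=3>B[j]=0 take 0, j++
i=1 j=1: A[i]=3<=B[j]=10 take 3, i++
i=2 j=1: A[i]=6<=B[j]=10 take 6, i++
i=3 j=1: A[i]=13>B[j]=10 take 10, j++
i=3 j=2: A[i]=13<=B[j]=16 take 13, i++
i=4 j=2: A[i]=16<=B[j]=16 take 16, i++
i=5 j=2: A[i]=24>B[j]=16 take 16, j++
i=5 j=3: A[i]=24>B[j]=20 take 20, j++
i=5 j=4: A[i]=24<=B[j]=27 take 24, i++
i=6 j=4: A[i]=26<=B[j]=27 take 26, i++
i=7 j=4: A[i]=31>B[j]=27 take 27, j++
i=7 j=5: A[i]=31>B[j]=28 take 28, j++
i=7 j=6: A[i]=31>B[j]=30 take 30, j++
i=7 j=7: A[i]=31<=B[j]=32 take 31, i++
i=8 j=7: A[i]=36>B[j]=32 take 32, j++
i=8 j=8: A[i]=36<=B[j]=36 take 36, i++
i=9 j=8: A[i]=37>B[j]=36 take 36, j++
i=9 j=9: B done, take A[i]=37, i++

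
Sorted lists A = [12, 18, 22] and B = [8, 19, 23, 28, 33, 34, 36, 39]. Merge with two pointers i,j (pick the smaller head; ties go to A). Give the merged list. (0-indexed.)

[8, 12, 18, 19, 22, 23, 28, 33, 34, 36, 39]

i=0 j=0: A[i]=12>B[j]=8 take 8, j++
i=0 j=1: A[i]=12<=B[j]=19 take 12, i++
i=1 j=1: A[i]=18<=B[j]=19 take 18, i++
i=2 j=1: A[i]=22>B[j]=19 take 19, j++
i=2 j=2: A[i]=22<=B[j]=23 take 22, i++
i=3 j=2: A done, take B[j]=23, j++
i=3 j=3: A done, take B[j]=28, j++
i=3 j=4: A done, take B[j]=33, j++
i=3 j=5: A done, take B[j]=34, j++
i=3 j=6: A done, take B[j]=36, j++
i=3 j=7: A done, take B[j]=39, j++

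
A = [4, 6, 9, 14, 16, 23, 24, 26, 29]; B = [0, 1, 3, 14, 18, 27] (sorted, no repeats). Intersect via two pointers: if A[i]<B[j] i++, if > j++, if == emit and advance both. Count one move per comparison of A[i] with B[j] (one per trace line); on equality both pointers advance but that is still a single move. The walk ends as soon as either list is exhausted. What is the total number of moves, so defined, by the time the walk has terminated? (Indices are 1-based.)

[i=1,j=1] 4>0 → j++
[i=1,j=2] 4>1 → j++
[i=1,j=3] 4>3 → j++
[i=1,j=4] 4<14 → i++
[i=2,j=4] 6<14 → i++
[i=3,j=4] 9<14 → i++
[i=4,j=4] 14==14 emit → i++,j++
[i=5,j=5] 16<18 → i++
[i=6,j=5] 23>18 → j++
[i=6,j=6] 23<27 → i++
[i=7,j=6] 24<27 → i++
[i=8,j=6] 26<27 → i++
[i=9,j=6] 29>27 → j++

13 moves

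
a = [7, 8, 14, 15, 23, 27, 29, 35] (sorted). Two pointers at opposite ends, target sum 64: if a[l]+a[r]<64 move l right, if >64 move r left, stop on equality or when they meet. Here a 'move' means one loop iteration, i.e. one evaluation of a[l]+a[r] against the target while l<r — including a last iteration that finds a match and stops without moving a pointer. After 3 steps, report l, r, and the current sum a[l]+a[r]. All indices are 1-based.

l=1 r=8: 7+35=42 <64, l++
l=2 r=8: 8+35=43 <64, l++
l=3 r=8: 14+35=49 <64, l++

l=4, r=8, sum=50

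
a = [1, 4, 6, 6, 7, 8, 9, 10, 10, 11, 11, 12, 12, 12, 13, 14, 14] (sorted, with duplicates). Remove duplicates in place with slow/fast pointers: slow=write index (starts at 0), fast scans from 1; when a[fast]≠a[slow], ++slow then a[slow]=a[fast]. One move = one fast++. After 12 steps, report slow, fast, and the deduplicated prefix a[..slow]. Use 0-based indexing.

slow=8, fast=13, prefix=[1, 4, 6, 7, 8, 9, 10, 11, 12]

slow=0 fast=1: a[fast]=4≠a[slow]=1 write a[1]=4, slow++,fast++
slow=1 fast=2: a[fast]=6≠a[slow]=4 write a[2]=6, slow++,fast++
slow=2 fast=3: a[fast]=6=a[slow] dup, fast++
slow=2 fast=4: a[fast]=7≠a[slow]=6 write a[3]=7, slow++,fast++
slow=3 fast=5: a[fast]=8≠a[slow]=7 write a[4]=8, slow++,fast++
slow=4 fast=6: a[fast]=9≠a[slow]=8 write a[5]=9, slow++,fast++
slow=5 fast=7: a[fast]=10≠a[slow]=9 write a[6]=10, slow++,fast++
slow=6 fast=8: a[fast]=10=a[slow] dup, fast++
slow=6 fast=9: a[fast]=11≠a[slow]=10 write a[7]=11, slow++,fast++
slow=7 fast=10: a[fast]=11=a[slow] dup, fast++
slow=7 fast=11: a[fast]=12≠a[slow]=11 write a[8]=12, slow++,fast++
slow=8 fast=12: a[fast]=12=a[slow] dup, fast++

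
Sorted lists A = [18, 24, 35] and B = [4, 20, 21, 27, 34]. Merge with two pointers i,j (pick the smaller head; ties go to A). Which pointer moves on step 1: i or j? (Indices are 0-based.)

j

[i=0,j=0] A[i]=18>B[j]=4 take 4 → j++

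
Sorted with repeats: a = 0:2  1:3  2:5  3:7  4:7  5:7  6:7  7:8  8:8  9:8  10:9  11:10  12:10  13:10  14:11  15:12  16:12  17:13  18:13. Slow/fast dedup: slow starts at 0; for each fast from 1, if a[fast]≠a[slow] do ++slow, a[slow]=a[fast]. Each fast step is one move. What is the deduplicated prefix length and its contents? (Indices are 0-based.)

slow=0 fast=1: a[fast]=3≠a[slow]=2 write a[1]=3, slow++,fast++
slow=1 fast=2: a[fast]=5≠a[slow]=3 write a[2]=5, slow++,fast++
slow=2 fast=3: a[fast]=7≠a[slow]=5 write a[3]=7, slow++,fast++
slow=3 fast=4: a[fast]=7=a[slow] dup, fast++
slow=3 fast=5: a[fast]=7=a[slow] dup, fast++
slow=3 fast=6: a[fast]=7=a[slow] dup, fast++
slow=3 fast=7: a[fast]=8≠a[slow]=7 write a[4]=8, slow++,fast++
slow=4 fast=8: a[fast]=8=a[slow] dup, fast++
slow=4 fast=9: a[fast]=8=a[slow] dup, fast++
slow=4 fast=10: a[fast]=9≠a[slow]=8 write a[5]=9, slow++,fast++
slow=5 fast=11: a[fast]=10≠a[slow]=9 write a[6]=10, slow++,fast++
slow=6 fast=12: a[fast]=10=a[slow] dup, fast++
slow=6 fast=13: a[fast]=10=a[slow] dup, fast++
slow=6 fast=14: a[fast]=11≠a[slow]=10 write a[7]=11, slow++,fast++
slow=7 fast=15: a[fast]=12≠a[slow]=11 write a[8]=12, slow++,fast++
slow=8 fast=16: a[fast]=12=a[slow] dup, fast++
slow=8 fast=17: a[fast]=13≠a[slow]=12 write a[9]=13, slow++,fast++
slow=9 fast=18: a[fast]=13=a[slow] dup, fast++

length 10; prefix = [2, 3, 5, 7, 8, 9, 10, 11, 12, 13]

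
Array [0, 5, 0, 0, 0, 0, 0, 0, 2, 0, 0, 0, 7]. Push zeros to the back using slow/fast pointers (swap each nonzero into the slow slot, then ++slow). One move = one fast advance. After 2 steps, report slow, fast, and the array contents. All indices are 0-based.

(s=0,f=0) a[fast]=0 → fast++
(s=0,f=1) a[fast]=5≠0 swap→a[0]=5 → slow++,fast++

slow=1, fast=2, a=[5, 0, 0, 0, 0, 0, 0, 0, 2, 0, 0, 0, 7]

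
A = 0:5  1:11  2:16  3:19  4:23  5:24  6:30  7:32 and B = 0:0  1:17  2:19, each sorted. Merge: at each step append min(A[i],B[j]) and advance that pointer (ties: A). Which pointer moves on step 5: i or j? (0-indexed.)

j

[i=0,j=0] A[i]=5>B[j]=0 take 0 → j++
[i=0,j=1] A[i]=5<=B[j]=17 take 5 → i++
[i=1,j=1] A[i]=11<=B[j]=17 take 11 → i++
[i=2,j=1] A[i]=16<=B[j]=17 take 16 → i++
[i=3,j=1] A[i]=19>B[j]=17 take 17 → j++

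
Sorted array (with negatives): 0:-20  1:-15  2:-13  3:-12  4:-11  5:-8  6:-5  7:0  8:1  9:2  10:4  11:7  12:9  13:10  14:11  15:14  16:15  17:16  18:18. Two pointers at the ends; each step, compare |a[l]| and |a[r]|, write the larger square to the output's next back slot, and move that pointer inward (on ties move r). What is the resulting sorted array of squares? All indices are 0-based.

[0, 1, 4, 16, 25, 49, 64, 81, 100, 121, 121, 144, 169, 196, 225, 225, 256, 324, 400]

l=0 r=18: |-20|>|18| out[18]=400, l++
l=1 r=18: |-15|<=|18| out[17]=324, r--
l=1 r=17: |-15|<=|16| out[16]=256, r--
l=1 r=16: |-15|<=|15| out[15]=225, r--
l=1 r=15: |-15|>|14| out[14]=225, l++
l=2 r=15: |-13|<=|14| out[13]=196, r--
l=2 r=14: |-13|>|11| out[12]=169, l++
l=3 r=14: |-12|>|11| out[11]=144, l++
l=4 r=14: |-11|<=|11| out[10]=121, r--
l=4 r=13: |-11|>|10| out[9]=121, l++
l=5 r=13: |-8|<=|10| out[8]=100, r--
l=5 r=12: |-8|<=|9| out[7]=81, r--
l=5 r=11: |-8|>|7| out[6]=64, l++
l=6 r=11: |-5|<=|7| out[5]=49, r--
l=6 r=10: |-5|>|4| out[4]=25, l++
l=7 r=10: |0|<=|4| out[3]=16, r--
l=7 r=9: |0|<=|2| out[2]=4, r--
l=7 r=8: |0|<=|1| out[1]=1, r--
l=7 r=7: |0|<=|0| out[0]=0, r--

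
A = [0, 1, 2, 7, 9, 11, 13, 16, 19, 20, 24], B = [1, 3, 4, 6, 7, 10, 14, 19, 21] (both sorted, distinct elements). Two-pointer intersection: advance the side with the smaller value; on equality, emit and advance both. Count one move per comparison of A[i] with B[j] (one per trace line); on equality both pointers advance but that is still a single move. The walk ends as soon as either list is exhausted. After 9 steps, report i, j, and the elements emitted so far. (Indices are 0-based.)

i=5, j=6, emitted=[1, 7]

i=0 j=0: 0<1, i++
i=1 j=0: 1==1 emit, i++,j++
i=2 j=1: 2<3, i++
i=3 j=1: 7>3, j++
i=3 j=2: 7>4, j++
i=3 j=3: 7>6, j++
i=3 j=4: 7==7 emit, i++,j++
i=4 j=5: 9<10, i++
i=5 j=5: 11>10, j++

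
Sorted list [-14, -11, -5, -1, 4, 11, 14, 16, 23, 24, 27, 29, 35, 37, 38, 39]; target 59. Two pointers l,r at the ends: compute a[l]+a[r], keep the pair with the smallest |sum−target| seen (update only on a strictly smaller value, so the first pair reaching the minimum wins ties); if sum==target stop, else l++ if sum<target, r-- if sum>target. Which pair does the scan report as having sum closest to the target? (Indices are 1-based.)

pair (24, 35) with sum 59 (|Δ|=0)

[1,16] -14+39=25 d=34 * → l++
[2,16] -11+39=28 d=31 * → l++
[3,16] -5+39=34 d=25 * → l++
[4,16] -1+39=38 d=21 * → l++
[5,16] 4+39=43 d=16 * → l++
[6,16] 11+39=50 d=9 * → l++
[7,16] 14+39=53 d=6 * → l++
[8,16] 16+39=55 d=4 * → l++
[9,16] 23+39=62 d=3 * → r--
[9,15] 23+38=61 d=2 * → r--
[9,14] 23+37=60 d=1 * → r--
[9,13] 23+35=58 d=1 → l++
[10,13] 24+35=59 d=0 * → stop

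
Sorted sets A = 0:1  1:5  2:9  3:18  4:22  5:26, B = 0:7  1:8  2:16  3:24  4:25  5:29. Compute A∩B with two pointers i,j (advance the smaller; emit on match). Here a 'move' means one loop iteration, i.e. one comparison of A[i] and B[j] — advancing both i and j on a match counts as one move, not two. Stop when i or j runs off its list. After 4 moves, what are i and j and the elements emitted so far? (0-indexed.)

[i=0,j=0] 1<7 → i++
[i=1,j=0] 5<7 → i++
[i=2,j=0] 9>7 → j++
[i=2,j=1] 9>8 → j++

i=2, j=2, emitted=[]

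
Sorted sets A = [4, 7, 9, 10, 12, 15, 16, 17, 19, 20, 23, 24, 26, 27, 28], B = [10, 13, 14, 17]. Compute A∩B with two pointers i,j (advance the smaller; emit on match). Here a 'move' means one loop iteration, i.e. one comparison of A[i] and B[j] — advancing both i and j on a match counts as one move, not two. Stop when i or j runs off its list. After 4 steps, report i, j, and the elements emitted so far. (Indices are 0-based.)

i=0 j=0: 4<10, i++
i=1 j=0: 7<10, i++
i=2 j=0: 9<10, i++
i=3 j=0: 10==10 emit, i++,j++

i=4, j=1, emitted=[10]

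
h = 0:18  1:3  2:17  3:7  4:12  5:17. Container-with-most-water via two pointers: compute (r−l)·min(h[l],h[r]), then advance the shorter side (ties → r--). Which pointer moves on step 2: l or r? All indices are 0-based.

r

l=0 r=5: min(18,17)*5=85 best=85 *, r--
l=0 r=4: min(18,12)*4=48 best=85, r--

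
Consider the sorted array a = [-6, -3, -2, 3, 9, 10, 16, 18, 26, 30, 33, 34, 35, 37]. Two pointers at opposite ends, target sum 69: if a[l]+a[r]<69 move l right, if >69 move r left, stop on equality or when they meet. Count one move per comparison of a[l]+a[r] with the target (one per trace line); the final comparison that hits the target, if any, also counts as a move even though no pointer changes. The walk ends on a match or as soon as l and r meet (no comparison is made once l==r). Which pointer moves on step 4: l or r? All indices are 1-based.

[1,14] -6+37=31 <69 → l++
[2,14] -3+37=34 <69 → l++
[3,14] -2+37=35 <69 → l++
[4,14] 3+37=40 <69 → l++

l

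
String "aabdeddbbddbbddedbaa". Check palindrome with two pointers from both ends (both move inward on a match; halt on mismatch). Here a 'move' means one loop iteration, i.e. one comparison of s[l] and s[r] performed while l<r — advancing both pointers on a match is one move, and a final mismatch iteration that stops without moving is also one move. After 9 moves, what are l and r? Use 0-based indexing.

l=0 r=19: 'a'=='a', l++,r--
l=1 r=18: 'a'=='a', l++,r--
l=2 r=17: 'b'=='b', l++,r--
l=3 r=16: 'd'=='d', l++,r--
l=4 r=15: 'e'=='e', l++,r--
l=5 r=14: 'd'=='d', l++,r--
l=6 r=13: 'd'=='d', l++,r--
l=7 r=12: 'b'=='b', l++,r--
l=8 r=11: 'b'=='b', l++,r--

l=9, r=10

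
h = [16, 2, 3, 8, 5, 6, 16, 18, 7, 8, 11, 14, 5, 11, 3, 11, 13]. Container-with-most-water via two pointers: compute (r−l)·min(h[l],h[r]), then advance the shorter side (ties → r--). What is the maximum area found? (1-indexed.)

[1,17] min(16,13)*16=208 best=208 * → r--
[1,16] min(16,11)*15=165 best=208 → r--
[1,15] min(16,3)*14=42 best=208 → r--
[1,14] min(16,11)*13=143 best=208 → r--
[1,13] min(16,5)*12=60 best=208 → r--
[1,12] min(16,14)*11=154 best=208 → r--
[1,11] min(16,11)*10=110 best=208 → r--
[1,10] min(16,8)*9=72 best=208 → r--
[1,9] min(16,7)*8=56 best=208 → r--
[1,8] min(16,18)*7=112 best=208 → l++
[2,8] min(2,18)*6=12 best=208 → l++
[3,8] min(3,18)*5=15 best=208 → l++
[4,8] min(8,18)*4=32 best=208 → l++
[5,8] min(5,18)*3=15 best=208 → l++
[6,8] min(6,18)*2=12 best=208 → l++
[7,8] min(16,18)*1=16 best=208 → l++

max area = 208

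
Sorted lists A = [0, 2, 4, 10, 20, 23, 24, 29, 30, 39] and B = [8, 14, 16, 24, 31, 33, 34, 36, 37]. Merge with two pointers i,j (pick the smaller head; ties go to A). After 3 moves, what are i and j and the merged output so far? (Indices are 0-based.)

[i=0,j=0] A[i]=0<=B[j]=8 take 0 → i++
[i=1,j=0] A[i]=2<=B[j]=8 take 2 → i++
[i=2,j=0] A[i]=4<=B[j]=8 take 4 → i++

i=3, j=0, merged so far=[0, 2, 4]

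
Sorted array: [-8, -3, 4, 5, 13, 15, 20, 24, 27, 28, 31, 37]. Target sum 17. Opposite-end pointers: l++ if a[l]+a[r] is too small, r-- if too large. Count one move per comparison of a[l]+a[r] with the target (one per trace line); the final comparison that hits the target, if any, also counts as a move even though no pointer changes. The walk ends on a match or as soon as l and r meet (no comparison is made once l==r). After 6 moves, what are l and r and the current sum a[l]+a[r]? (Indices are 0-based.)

l=1, r=6, sum=17

l=0 r=11: -8+37=29 >17, r--
l=0 r=10: -8+31=23 >17, r--
l=0 r=9: -8+28=20 >17, r--
l=0 r=8: -8+27=19 >17, r--
l=0 r=7: -8+24=16 <17, l++
l=1 r=7: -3+24=21 >17, r--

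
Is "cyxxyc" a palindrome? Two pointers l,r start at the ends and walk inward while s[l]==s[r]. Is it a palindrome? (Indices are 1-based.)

palindrome

l=1 r=6: 'c'=='c', l++,r--
l=2 r=5: 'y'=='y', l++,r--
l=3 r=4: 'x'=='x', l++,r--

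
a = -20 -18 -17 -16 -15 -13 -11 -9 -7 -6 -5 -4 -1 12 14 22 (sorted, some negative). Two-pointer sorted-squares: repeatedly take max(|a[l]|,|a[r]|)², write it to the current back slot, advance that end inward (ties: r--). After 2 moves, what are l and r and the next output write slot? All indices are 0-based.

l=1, r=14, next write slot=13

l=0 r=15: |-20|<=|22| out[15]=484, r--
l=0 r=14: |-20|>|14| out[14]=400, l++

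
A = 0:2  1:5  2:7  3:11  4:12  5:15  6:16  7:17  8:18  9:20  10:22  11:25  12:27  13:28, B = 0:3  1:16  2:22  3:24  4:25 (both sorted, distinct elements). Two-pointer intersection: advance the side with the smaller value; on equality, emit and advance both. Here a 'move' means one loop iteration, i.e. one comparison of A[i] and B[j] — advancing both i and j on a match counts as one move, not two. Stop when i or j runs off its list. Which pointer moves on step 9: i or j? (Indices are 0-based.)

i

i=0 j=0: 2<3, i++
i=1 j=0: 5>3, j++
i=1 j=1: 5<16, i++
i=2 j=1: 7<16, i++
i=3 j=1: 11<16, i++
i=4 j=1: 12<16, i++
i=5 j=1: 15<16, i++
i=6 j=1: 16==16 emit, i++,j++
i=7 j=2: 17<22, i++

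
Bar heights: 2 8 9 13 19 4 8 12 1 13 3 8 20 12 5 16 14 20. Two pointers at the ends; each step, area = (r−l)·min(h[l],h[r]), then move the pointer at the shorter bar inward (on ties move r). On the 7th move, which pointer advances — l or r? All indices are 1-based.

l

[1,18] min(2,20)*17=34 best=34 * → l++
[2,18] min(8,20)*16=128 best=128 * → l++
[3,18] min(9,20)*15=135 best=135 * → l++
[4,18] min(13,20)*14=182 best=182 * → l++
[5,18] min(19,20)*13=247 best=247 * → l++
[6,18] min(4,20)*12=48 best=247 → l++
[7,18] min(8,20)*11=88 best=247 → l++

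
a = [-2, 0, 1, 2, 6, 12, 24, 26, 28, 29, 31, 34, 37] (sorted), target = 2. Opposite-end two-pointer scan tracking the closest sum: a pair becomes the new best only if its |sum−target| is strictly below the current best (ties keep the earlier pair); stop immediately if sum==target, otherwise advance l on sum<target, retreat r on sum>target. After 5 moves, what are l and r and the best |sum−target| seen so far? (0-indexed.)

l=0, r=7, best |Δ|=24

l=0 r=12: -2+37=35 d=33 *, r--
l=0 r=11: -2+34=32 d=30 *, r--
l=0 r=10: -2+31=29 d=27 *, r--
l=0 r=9: -2+29=27 d=25 *, r--
l=0 r=8: -2+28=26 d=24 *, r--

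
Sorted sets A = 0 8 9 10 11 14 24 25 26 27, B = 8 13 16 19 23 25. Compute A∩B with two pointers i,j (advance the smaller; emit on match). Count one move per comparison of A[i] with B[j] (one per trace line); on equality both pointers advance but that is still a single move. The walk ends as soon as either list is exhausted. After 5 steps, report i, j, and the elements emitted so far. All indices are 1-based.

i=6, j=2, emitted=[8]

i=1 j=1: 0<8, i++
i=2 j=1: 8==8 emit, i++,j++
i=3 j=2: 9<13, i++
i=4 j=2: 10<13, i++
i=5 j=2: 11<13, i++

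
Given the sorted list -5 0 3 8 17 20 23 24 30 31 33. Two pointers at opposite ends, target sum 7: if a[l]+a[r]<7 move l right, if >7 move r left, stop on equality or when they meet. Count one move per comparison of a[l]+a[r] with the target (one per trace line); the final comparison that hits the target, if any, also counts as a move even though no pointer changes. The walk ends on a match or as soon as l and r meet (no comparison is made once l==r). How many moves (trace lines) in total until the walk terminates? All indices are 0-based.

10 moves

l=0 r=10: -5+33=28 >7, r--
l=0 r=9: -5+31=26 >7, r--
l=0 r=8: -5+30=25 >7, r--
l=0 r=7: -5+24=19 >7, r--
l=0 r=6: -5+23=18 >7, r--
l=0 r=5: -5+20=15 >7, r--
l=0 r=4: -5+17=12 >7, r--
l=0 r=3: -5+8=3 <7, l++
l=1 r=3: 0+8=8 >7, r--
l=1 r=2: 0+3=3 <7, l++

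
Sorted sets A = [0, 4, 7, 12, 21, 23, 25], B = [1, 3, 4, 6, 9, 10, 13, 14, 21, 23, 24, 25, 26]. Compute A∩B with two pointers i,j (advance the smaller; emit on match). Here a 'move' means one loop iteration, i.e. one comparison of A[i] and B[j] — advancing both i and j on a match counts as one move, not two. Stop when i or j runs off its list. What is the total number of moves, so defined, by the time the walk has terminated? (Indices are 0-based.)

15 moves

[i=0,j=0] 0<1 → i++
[i=1,j=0] 4>1 → j++
[i=1,j=1] 4>3 → j++
[i=1,j=2] 4==4 emit → i++,j++
[i=2,j=3] 7>6 → j++
[i=2,j=4] 7<9 → i++
[i=3,j=4] 12>9 → j++
[i=3,j=5] 12>10 → j++
[i=3,j=6] 12<13 → i++
[i=4,j=6] 21>13 → j++
[i=4,j=7] 21>14 → j++
[i=4,j=8] 21==21 emit → i++,j++
[i=5,j=9] 23==23 emit → i++,j++
[i=6,j=10] 25>24 → j++
[i=6,j=11] 25==25 emit → i++,j++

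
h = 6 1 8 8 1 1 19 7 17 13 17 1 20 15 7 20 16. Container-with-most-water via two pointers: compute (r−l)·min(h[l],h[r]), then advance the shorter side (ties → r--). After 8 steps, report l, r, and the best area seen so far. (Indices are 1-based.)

[1,17] min(6,16)*16=96 best=96 * → l++
[2,17] min(1,16)*15=15 best=96 → l++
[3,17] min(8,16)*14=112 best=112 * → l++
[4,17] min(8,16)*13=104 best=112 → l++
[5,17] min(1,16)*12=12 best=112 → l++
[6,17] min(1,16)*11=11 best=112 → l++
[7,17] min(19,16)*10=160 best=160 * → r--
[7,16] min(19,20)*9=171 best=171 * → l++

l=8, r=16, best area=171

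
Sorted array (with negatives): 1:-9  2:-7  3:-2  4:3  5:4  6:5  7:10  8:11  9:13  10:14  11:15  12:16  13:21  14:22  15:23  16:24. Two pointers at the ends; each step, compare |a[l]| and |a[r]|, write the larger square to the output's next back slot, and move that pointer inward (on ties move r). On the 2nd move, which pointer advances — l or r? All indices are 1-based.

l=1 r=16: |-9|<=|24| out[16]=576, r--
l=1 r=15: |-9|<=|23| out[15]=529, r--

r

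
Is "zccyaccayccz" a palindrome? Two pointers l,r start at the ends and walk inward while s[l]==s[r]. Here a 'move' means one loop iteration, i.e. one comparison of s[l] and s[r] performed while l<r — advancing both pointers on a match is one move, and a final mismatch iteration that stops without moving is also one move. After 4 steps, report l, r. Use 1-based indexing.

l=5, r=8

[1,12] 'z'=='z' → l++,r--
[2,11] 'c'=='c' → l++,r--
[3,10] 'c'=='c' → l++,r--
[4,9] 'y'=='y' → l++,r--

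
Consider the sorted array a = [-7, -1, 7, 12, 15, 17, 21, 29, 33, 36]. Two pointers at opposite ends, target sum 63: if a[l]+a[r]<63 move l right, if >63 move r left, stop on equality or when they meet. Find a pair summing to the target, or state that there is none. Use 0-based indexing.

[0,9] -7+36=29 <63 → l++
[1,9] -1+36=35 <63 → l++
[2,9] 7+36=43 <63 → l++
[3,9] 12+36=48 <63 → l++
[4,9] 15+36=51 <63 → l++
[5,9] 17+36=53 <63 → l++
[6,9] 21+36=57 <63 → l++
[7,9] 29+36=65 >63 → r--
[7,8] 29+33=62 <63 → l++

no pair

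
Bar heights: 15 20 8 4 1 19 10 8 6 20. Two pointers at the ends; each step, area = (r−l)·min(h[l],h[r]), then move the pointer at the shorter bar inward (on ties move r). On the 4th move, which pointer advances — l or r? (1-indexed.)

r

l=1 r=10: min(15,20)*9=135 best=135 *, l++
l=2 r=10: min(20,20)*8=160 best=160 *, r--
l=2 r=9: min(20,6)*7=42 best=160, r--
l=2 r=8: min(20,8)*6=48 best=160, r--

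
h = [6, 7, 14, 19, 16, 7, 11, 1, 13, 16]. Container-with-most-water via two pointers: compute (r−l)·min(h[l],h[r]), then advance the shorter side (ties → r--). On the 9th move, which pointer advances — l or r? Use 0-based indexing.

l=0 r=9: min(6,16)*9=54 best=54 *, l++
l=1 r=9: min(7,16)*8=56 best=56 *, l++
l=2 r=9: min(14,16)*7=98 best=98 *, l++
l=3 r=9: min(19,16)*6=96 best=98, r--
l=3 r=8: min(19,13)*5=65 best=98, r--
l=3 r=7: min(19,1)*4=4 best=98, r--
l=3 r=6: min(19,11)*3=33 best=98, r--
l=3 r=5: min(19,7)*2=14 best=98, r--
l=3 r=4: min(19,16)*1=16 best=98, r--

r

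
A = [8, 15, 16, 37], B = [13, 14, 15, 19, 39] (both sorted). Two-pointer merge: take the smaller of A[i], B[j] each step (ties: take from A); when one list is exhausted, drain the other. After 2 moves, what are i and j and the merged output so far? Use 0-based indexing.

i=1, j=1, merged so far=[8, 13]

[i=0,j=0] A[i]=8<=B[j]=13 take 8 → i++
[i=1,j=0] A[i]=15>B[j]=13 take 13 → j++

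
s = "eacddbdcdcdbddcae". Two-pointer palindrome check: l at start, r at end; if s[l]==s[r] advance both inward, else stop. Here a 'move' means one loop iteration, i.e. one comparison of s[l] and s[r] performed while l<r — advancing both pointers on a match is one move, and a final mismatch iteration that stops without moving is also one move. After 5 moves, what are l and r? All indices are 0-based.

l=5, r=11

[0,16] 'e'=='e' → l++,r--
[1,15] 'a'=='a' → l++,r--
[2,14] 'c'=='c' → l++,r--
[3,13] 'd'=='d' → l++,r--
[4,12] 'd'=='d' → l++,r--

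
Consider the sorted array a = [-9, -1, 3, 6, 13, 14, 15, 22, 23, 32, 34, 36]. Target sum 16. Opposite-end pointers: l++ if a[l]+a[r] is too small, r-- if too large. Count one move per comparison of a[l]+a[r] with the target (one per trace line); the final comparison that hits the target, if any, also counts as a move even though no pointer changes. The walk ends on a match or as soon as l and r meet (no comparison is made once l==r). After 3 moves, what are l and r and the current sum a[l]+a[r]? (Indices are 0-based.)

l=0, r=8, sum=14

[0,11] -9+36=27 >16 → r--
[0,10] -9+34=25 >16 → r--
[0,9] -9+32=23 >16 → r--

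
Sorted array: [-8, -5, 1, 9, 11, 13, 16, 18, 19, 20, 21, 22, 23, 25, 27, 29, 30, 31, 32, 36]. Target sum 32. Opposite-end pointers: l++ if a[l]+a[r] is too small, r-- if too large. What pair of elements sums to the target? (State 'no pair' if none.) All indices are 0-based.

l=0 r=19: -8+36=28 <32, l++
l=1 r=19: -5+36=31 <32, l++
l=2 r=19: 1+36=37 >32, r--
l=2 r=18: 1+32=33 >32, r--
l=2 r=17: 1+31=32, found

(1, 31)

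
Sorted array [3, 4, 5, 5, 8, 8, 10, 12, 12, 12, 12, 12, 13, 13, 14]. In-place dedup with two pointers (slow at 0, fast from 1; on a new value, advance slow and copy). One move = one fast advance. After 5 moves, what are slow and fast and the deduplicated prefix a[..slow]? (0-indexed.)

slow=3, fast=6, prefix=[3, 4, 5, 8]

(s=0,f=1) a[fast]=4≠a[slow]=3 write a[1]=4 → slow++,fast++
(s=1,f=2) a[fast]=5≠a[slow]=4 write a[2]=5 → slow++,fast++
(s=2,f=3) a[fast]=5=a[slow] dup → fast++
(s=2,f=4) a[fast]=8≠a[slow]=5 write a[3]=8 → slow++,fast++
(s=3,f=5) a[fast]=8=a[slow] dup → fast++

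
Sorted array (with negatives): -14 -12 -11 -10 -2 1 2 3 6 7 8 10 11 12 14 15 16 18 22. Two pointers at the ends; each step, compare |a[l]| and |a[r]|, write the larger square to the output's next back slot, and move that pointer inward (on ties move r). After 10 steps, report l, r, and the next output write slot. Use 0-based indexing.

[0,18] |-14|<=|22| out[18]=484 → r--
[0,17] |-14|<=|18| out[17]=324 → r--
[0,16] |-14|<=|16| out[16]=256 → r--
[0,15] |-14|<=|15| out[15]=225 → r--
[0,14] |-14|<=|14| out[14]=196 → r--
[0,13] |-14|>|12| out[13]=196 → l++
[1,13] |-12|<=|12| out[12]=144 → r--
[1,12] |-12|>|11| out[11]=144 → l++
[2,12] |-11|<=|11| out[10]=121 → r--
[2,11] |-11|>|10| out[9]=121 → l++

l=3, r=11, next write slot=8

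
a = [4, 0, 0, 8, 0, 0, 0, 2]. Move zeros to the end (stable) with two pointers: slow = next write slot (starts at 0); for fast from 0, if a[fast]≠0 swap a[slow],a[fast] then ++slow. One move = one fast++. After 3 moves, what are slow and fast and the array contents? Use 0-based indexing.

slow=1, fast=3, a=[4, 0, 0, 8, 0, 0, 0, 2]

(s=0,f=0) a[fast]=4≠0 swap→a[0]=4 → slow++,fast++
(s=1,f=1) a[fast]=0 → fast++
(s=1,f=2) a[fast]=0 → fast++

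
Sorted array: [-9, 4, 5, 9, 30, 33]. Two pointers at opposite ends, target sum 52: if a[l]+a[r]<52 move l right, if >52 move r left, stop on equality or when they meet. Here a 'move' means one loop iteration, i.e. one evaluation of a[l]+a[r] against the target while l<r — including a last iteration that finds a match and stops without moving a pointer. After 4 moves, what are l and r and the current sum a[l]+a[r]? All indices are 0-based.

[0,5] -9+33=24 <52 → l++
[1,5] 4+33=37 <52 → l++
[2,5] 5+33=38 <52 → l++
[3,5] 9+33=42 <52 → l++

l=4, r=5, sum=63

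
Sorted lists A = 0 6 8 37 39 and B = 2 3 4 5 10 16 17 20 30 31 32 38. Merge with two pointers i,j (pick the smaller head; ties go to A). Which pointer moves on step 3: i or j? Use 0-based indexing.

j

i=0 j=0: A[i]=0<=B[j]=2 take 0, i++
i=1 j=0: A[i]=6>B[j]=2 take 2, j++
i=1 j=1: A[i]=6>B[j]=3 take 3, j++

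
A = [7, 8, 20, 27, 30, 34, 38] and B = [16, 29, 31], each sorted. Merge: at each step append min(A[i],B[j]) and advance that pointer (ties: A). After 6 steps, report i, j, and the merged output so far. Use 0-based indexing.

[i=0,j=0] A[i]=7<=B[j]=16 take 7 → i++
[i=1,j=0] A[i]=8<=B[j]=16 take 8 → i++
[i=2,j=0] A[i]=20>B[j]=16 take 16 → j++
[i=2,j=1] A[i]=20<=B[j]=29 take 20 → i++
[i=3,j=1] A[i]=27<=B[j]=29 take 27 → i++
[i=4,j=1] A[i]=30>B[j]=29 take 29 → j++

i=4, j=2, merged so far=[7, 8, 16, 20, 27, 29]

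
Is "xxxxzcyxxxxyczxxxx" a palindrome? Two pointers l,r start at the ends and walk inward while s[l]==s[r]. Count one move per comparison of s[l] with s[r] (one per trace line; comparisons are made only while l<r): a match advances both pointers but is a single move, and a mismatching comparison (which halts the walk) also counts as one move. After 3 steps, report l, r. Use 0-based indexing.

l=3, r=14

[0,17] 'x'=='x' → l++,r--
[1,16] 'x'=='x' → l++,r--
[2,15] 'x'=='x' → l++,r--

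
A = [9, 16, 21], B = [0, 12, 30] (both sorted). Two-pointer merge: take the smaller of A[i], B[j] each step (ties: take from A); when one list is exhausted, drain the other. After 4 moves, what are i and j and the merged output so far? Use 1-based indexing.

i=3, j=3, merged so far=[0, 9, 12, 16]

i=1 j=1: A[i]=9>B[j]=0 take 0, j++
i=1 j=2: A[i]=9<=B[j]=12 take 9, i++
i=2 j=2: A[i]=16>B[j]=12 take 12, j++
i=2 j=3: A[i]=16<=B[j]=30 take 16, i++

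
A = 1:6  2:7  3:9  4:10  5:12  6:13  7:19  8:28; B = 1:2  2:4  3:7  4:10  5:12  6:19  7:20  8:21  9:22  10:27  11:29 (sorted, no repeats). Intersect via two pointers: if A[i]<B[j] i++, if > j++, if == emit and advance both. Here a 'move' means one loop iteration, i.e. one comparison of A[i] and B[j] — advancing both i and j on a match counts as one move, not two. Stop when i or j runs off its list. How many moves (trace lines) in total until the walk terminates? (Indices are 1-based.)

i=1 j=1: 6>2, j++
i=1 j=2: 6>4, j++
i=1 j=3: 6<7, i++
i=2 j=3: 7==7 emit, i++,j++
i=3 j=4: 9<10, i++
i=4 j=4: 10==10 emit, i++,j++
i=5 j=5: 12==12 emit, i++,j++
i=6 j=6: 13<19, i++
i=7 j=6: 19==19 emit, i++,j++
i=8 j=7: 28>20, j++
i=8 j=8: 28>21, j++
i=8 j=9: 28>22, j++
i=8 j=10: 28>27, j++
i=8 j=11: 28<29, i++

14 moves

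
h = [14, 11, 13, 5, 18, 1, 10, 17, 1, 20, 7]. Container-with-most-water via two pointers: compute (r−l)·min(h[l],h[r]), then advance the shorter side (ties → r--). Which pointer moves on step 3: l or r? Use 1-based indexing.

[1,11] min(14,7)*10=70 best=70 * → r--
[1,10] min(14,20)*9=126 best=126 * → l++
[2,10] min(11,20)*8=88 best=126 → l++

l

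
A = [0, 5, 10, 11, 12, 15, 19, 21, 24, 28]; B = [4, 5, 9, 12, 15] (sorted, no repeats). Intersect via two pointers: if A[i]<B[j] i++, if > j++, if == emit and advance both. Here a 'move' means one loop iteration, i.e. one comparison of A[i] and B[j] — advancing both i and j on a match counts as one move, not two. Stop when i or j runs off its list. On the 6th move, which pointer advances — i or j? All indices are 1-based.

i

i=1 j=1: 0<4, i++
i=2 j=1: 5>4, j++
i=2 j=2: 5==5 emit, i++,j++
i=3 j=3: 10>9, j++
i=3 j=4: 10<12, i++
i=4 j=4: 11<12, i++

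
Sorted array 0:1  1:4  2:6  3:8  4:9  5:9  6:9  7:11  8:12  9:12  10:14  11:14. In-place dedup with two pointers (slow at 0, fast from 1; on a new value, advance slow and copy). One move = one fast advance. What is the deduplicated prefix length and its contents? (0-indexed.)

length 8; prefix = [1, 4, 6, 8, 9, 11, 12, 14]

(s=0,f=1) a[fast]=4≠a[slow]=1 write a[1]=4 → slow++,fast++
(s=1,f=2) a[fast]=6≠a[slow]=4 write a[2]=6 → slow++,fast++
(s=2,f=3) a[fast]=8≠a[slow]=6 write a[3]=8 → slow++,fast++
(s=3,f=4) a[fast]=9≠a[slow]=8 write a[4]=9 → slow++,fast++
(s=4,f=5) a[fast]=9=a[slow] dup → fast++
(s=4,f=6) a[fast]=9=a[slow] dup → fast++
(s=4,f=7) a[fast]=11≠a[slow]=9 write a[5]=11 → slow++,fast++
(s=5,f=8) a[fast]=12≠a[slow]=11 write a[6]=12 → slow++,fast++
(s=6,f=9) a[fast]=12=a[slow] dup → fast++
(s=6,f=10) a[fast]=14≠a[slow]=12 write a[7]=14 → slow++,fast++
(s=7,f=11) a[fast]=14=a[slow] dup → fast++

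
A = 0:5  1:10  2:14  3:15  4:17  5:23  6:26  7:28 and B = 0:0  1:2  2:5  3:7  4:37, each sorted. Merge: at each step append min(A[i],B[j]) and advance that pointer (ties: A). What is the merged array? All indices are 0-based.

[i=0,j=0] A[i]=5>B[j]=0 take 0 → j++
[i=0,j=1] A[i]=5>B[j]=2 take 2 → j++
[i=0,j=2] A[i]=5<=B[j]=5 take 5 → i++
[i=1,j=2] A[i]=10>B[j]=5 take 5 → j++
[i=1,j=3] A[i]=10>B[j]=7 take 7 → j++
[i=1,j=4] A[i]=10<=B[j]=37 take 10 → i++
[i=2,j=4] A[i]=14<=B[j]=37 take 14 → i++
[i=3,j=4] A[i]=15<=B[j]=37 take 15 → i++
[i=4,j=4] A[i]=17<=B[j]=37 take 17 → i++
[i=5,j=4] A[i]=23<=B[j]=37 take 23 → i++
[i=6,j=4] A[i]=26<=B[j]=37 take 26 → i++
[i=7,j=4] A[i]=28<=B[j]=37 take 28 → i++
[i=8,j=4] A done, take B[j]=37 → j++

[0, 2, 5, 5, 7, 10, 14, 15, 17, 23, 26, 28, 37]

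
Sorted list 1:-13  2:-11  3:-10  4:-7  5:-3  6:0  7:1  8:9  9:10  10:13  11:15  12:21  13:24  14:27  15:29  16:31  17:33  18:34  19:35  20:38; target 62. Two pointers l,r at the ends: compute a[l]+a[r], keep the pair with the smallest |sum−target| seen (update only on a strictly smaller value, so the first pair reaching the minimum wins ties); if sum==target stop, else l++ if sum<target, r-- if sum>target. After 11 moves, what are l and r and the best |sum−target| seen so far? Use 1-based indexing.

[1,20] -13+38=25 d=37 * → l++
[2,20] -11+38=27 d=35 * → l++
[3,20] -10+38=28 d=34 * → l++
[4,20] -7+38=31 d=31 * → l++
[5,20] -3+38=35 d=27 * → l++
[6,20] 0+38=38 d=24 * → l++
[7,20] 1+38=39 d=23 * → l++
[8,20] 9+38=47 d=15 * → l++
[9,20] 10+38=48 d=14 * → l++
[10,20] 13+38=51 d=11 * → l++
[11,20] 15+38=53 d=9 * → l++

l=12, r=20, best |Δ|=9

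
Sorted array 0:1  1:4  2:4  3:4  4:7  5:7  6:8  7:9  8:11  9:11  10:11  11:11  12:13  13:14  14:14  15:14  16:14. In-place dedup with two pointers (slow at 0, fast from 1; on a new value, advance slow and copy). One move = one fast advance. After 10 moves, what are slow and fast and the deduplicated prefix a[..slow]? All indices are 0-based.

slow=0 fast=1: a[fast]=4≠a[slow]=1 write a[1]=4, slow++,fast++
slow=1 fast=2: a[fast]=4=a[slow] dup, fast++
slow=1 fast=3: a[fast]=4=a[slow] dup, fast++
slow=1 fast=4: a[fast]=7≠a[slow]=4 write a[2]=7, slow++,fast++
slow=2 fast=5: a[fast]=7=a[slow] dup, fast++
slow=2 fast=6: a[fast]=8≠a[slow]=7 write a[3]=8, slow++,fast++
slow=3 fast=7: a[fast]=9≠a[slow]=8 write a[4]=9, slow++,fast++
slow=4 fast=8: a[fast]=11≠a[slow]=9 write a[5]=11, slow++,fast++
slow=5 fast=9: a[fast]=11=a[slow] dup, fast++
slow=5 fast=10: a[fast]=11=a[slow] dup, fast++

slow=5, fast=11, prefix=[1, 4, 7, 8, 9, 11]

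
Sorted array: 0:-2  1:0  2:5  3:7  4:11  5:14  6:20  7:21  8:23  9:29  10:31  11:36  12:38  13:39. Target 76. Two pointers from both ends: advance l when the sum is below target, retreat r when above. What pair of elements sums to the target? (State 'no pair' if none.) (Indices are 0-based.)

no pair

[0,13] -2+39=37 <76 → l++
[1,13] 0+39=39 <76 → l++
[2,13] 5+39=44 <76 → l++
[3,13] 7+39=46 <76 → l++
[4,13] 11+39=50 <76 → l++
[5,13] 14+39=53 <76 → l++
[6,13] 20+39=59 <76 → l++
[7,13] 21+39=60 <76 → l++
[8,13] 23+39=62 <76 → l++
[9,13] 29+39=68 <76 → l++
[10,13] 31+39=70 <76 → l++
[11,13] 36+39=75 <76 → l++
[12,13] 38+39=77 >76 → r--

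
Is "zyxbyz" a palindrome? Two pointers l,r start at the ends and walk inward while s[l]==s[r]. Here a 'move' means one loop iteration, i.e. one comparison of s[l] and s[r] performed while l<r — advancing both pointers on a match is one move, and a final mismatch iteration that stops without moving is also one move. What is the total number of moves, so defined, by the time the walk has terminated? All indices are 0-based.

3 moves

l=0 r=5: 'z'=='z', l++,r--
l=1 r=4: 'y'=='y', l++,r--
l=2 r=3: 'x'!='b', stop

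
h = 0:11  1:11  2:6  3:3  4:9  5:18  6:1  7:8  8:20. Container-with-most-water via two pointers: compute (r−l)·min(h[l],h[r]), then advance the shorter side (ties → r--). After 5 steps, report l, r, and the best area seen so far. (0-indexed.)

l=5, r=8, best area=88

[0,8] min(11,20)*8=88 best=88 * → l++
[1,8] min(11,20)*7=77 best=88 → l++
[2,8] min(6,20)*6=36 best=88 → l++
[3,8] min(3,20)*5=15 best=88 → l++
[4,8] min(9,20)*4=36 best=88 → l++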